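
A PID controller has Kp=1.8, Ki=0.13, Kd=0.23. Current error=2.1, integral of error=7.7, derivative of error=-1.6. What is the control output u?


u = Kp*e + Ki*int(e) + Kd*de/dt
= 1.8*2.1 + 0.13*7.7 + 0.23*(-1.6)
= 3.78 + 1.001 + -0.368
= 4.413


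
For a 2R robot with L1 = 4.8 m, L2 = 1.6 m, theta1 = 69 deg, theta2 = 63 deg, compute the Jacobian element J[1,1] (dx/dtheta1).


J[1,1] = -L1*sin(t1) - L2*sin(t1+t2)
= -4.8*sin(69) - 1.6*sin(132)
= -5.6702


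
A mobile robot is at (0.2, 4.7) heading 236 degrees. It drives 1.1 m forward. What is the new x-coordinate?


x_new = x0 + d*cos(theta)
= 0.2 + 1.1*cos(236)
= 0.2 + -0.6151
= -0.4151


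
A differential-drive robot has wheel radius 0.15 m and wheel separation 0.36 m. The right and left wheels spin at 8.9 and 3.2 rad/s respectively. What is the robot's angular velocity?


vR = r*wR = 0.15*8.9 = 1.335 m/s
vL = r*wL = 0.15*3.2 = 0.48 m/s
v = (vR+vL)/2 = 0.9075 m/s
omega = (vR-vL)/L = 2.375 rad/s
angular velocity = 2.375 rad/s


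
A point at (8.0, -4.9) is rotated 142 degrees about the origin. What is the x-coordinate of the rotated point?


x' = x*cos(theta) - y*sin(theta)
cos(142 deg) = -0.788, sin(142 deg) = 0.6157
x' = 8.0 * -0.788 - -4.9 * 0.6157
= -6.3041 - -3.0167
= -3.2873


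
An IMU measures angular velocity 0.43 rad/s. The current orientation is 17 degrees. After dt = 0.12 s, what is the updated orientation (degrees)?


delta_theta = w * dt = 0.43 * 0.12 = 0.0516 rad
= 2.9565 deg
theta_new = 17 + 2.9565 = 19.9565 deg


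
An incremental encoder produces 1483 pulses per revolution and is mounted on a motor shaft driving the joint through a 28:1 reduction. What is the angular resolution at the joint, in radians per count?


counts per rev = 1483
effective counts at joint = 1483 * 28 = 41524
resolution = 2*pi / 41524
= 1.5131e-04 rad/count


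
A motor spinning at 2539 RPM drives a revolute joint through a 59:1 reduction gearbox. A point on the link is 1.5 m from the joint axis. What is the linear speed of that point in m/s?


omega_motor = 2539 * 2*pi/60 = 265.8835 rad/s
omega_joint = omega_motor / 59 = 4.5065 rad/s
v = omega_joint * r = 4.5065 * 1.5
= 6.7597 m/s


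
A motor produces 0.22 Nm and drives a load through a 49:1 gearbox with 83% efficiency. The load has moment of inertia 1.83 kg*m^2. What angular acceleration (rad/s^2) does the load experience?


tau_out = tau_motor * N * eta
= 0.22 * 49 * 0.83 = 8.9474 Nm
alpha = tau_out / I = 8.9474 / 1.83
= 4.8893 rad/s^2


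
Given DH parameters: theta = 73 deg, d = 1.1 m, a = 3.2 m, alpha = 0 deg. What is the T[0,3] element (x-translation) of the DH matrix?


T[0,3] = a * cos(theta)
= 3.2 * cos(73 deg)
= 3.2 * 0.2924
= 0.9356


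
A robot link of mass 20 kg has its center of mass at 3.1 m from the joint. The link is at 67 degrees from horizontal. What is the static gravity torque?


tau = m*g*L*cos(angle)
= 20 * 9.81 * 3.1 * cos(67 deg)
= 20 * 9.81 * 3.1 * 0.3907
= 237.6505 Nm


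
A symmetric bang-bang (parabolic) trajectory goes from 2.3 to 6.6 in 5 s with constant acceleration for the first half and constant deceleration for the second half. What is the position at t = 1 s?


Symmetric rest-to-rest: each phase covers (pf-p0)/2 in time T/2. 0.5*a*(T/2)^2 = (pf-p0)/2 => a = 4*(pf-p0)/T^2
a = 4*(6.6-2.3)/5^2 = 0.688
t = 1 is in the acceleration phase (t <= T/2).
p = p0 + 0.5*a*t^2 = 2.3 + 0.5*0.688*1^2
= 2.644


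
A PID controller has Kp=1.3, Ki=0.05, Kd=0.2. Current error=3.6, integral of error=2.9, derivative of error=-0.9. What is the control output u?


u = Kp*e + Ki*int(e) + Kd*de/dt
= 1.3*3.6 + 0.05*2.9 + 0.2*(-0.9)
= 4.68 + 0.145 + -0.18
= 4.645


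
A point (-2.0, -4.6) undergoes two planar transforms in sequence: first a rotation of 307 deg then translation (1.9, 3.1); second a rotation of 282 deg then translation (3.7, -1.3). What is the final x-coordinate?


After transform 1:
x1 = cos(307)*-2.0 - sin(307)*-4.6 + 1.9 = -2.9774
y1 = sin(307)*-2.0 + cos(307)*-4.6 + 3.1 = 1.9289
After transform 2:
x2 = cos(282)*-2.9774 - sin(282)*1.9289 + 3.7
= 4.9677


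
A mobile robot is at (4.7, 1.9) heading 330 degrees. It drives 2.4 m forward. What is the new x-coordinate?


x_new = x0 + d*cos(theta)
= 4.7 + 2.4*cos(330)
= 4.7 + 2.0785
= 6.7785


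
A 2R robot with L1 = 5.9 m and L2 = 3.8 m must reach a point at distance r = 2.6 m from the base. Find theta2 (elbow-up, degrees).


cos(theta2) = (r^2 - L1^2 - L2^2) / (2*L1*L2)
cos(theta2) = (6.76 - 34.81 - 14.44) / 44.84
cos(theta2) = -0.947591
theta2 = 161.3682 degrees


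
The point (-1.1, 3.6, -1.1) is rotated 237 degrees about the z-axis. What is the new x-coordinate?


Rotation about z-axis: x' = x*cos(theta) - y*sin(theta)
= -1.1 * -0.5446 - 3.6 * -0.8387
= 3.6183


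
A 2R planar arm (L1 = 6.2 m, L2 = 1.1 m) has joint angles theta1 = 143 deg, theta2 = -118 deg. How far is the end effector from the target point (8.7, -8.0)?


End effector via forward kinematics:
x = L1*cos(t1) + L2*cos(t1+t2) = -3.9546
y = L1*sin(t1) + L2*sin(t1+t2) = 4.1961
Distance to target:
d = sqrt((8.7 - -3.9546)^2 + (-8.0 - 4.1961)^2)
= sqrt(160.1389 + 148.7457)
= 17.5751 m


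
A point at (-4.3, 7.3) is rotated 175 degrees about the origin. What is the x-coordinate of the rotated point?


x' = x*cos(theta) - y*sin(theta)
cos(175 deg) = -0.9962, sin(175 deg) = 0.0872
x' = -4.3 * -0.9962 - 7.3 * 0.0872
= 4.2836 - 0.6362
= 3.6474


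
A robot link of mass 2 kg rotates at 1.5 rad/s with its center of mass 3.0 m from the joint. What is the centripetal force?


F = m * omega^2 * r
= 2 * 1.5^2 * 3.0
= 2 * 2.25 * 3.0
= 13.5 N


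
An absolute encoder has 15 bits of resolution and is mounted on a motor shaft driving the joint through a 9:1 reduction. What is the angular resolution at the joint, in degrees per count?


counts = 2^15 = 32768
effective counts at joint = 32768 * 9 = 294912
resolution = 360 / 294912
= 0.0012 deg/count


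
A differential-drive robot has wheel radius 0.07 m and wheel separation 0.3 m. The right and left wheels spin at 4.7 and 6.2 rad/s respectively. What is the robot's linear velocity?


vR = r*wR = 0.07*4.7 = 0.329 m/s
vL = r*wL = 0.07*6.2 = 0.434 m/s
v = (vR+vL)/2 = 0.3815 m/s
omega = (vR-vL)/L = -0.35 rad/s
linear velocity = 0.3815 m/s


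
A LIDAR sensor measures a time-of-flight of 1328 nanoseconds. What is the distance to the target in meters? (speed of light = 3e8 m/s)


tof = 1328 ns = 1.328e-06 s
dist = c * tof / 2
= 3e8 * 1.328e-06 / 2
= 199.2 m


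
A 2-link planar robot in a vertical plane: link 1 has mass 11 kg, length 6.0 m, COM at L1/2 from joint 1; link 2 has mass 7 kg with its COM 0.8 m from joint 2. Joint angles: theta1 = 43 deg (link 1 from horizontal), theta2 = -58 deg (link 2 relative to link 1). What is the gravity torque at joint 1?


Horizontal distance from joint 1 to link-1 COM:
  x_c1 = (L1/2)*cos(t1) = 3.0 * 0.7314 = 2.1941 m
Horizontal distance from joint 1 to link-2 COM:
  x_c2 = L1*cos(t1) + Lc2*cos(t1+t2)
       = 6.0*0.7314 + 0.8*0.9659 = 5.1609 m
tau1 = m1*g*x_c1 + m2*g*x_c2
     = 11*9.81*2.1941 + 7*9.81*5.1609
     = 236.7611 + 354.3965
     = 591.1576 Nm


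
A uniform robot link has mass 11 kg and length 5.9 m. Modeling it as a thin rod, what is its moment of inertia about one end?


I = (1/3) * m * L^2
= (1/3) * 11 * 5.9^2
= 0.333333 * 11 * 34.81
= 127.6367 kg*m^2


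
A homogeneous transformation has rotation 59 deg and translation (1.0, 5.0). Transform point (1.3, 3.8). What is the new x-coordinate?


x' = cos(theta)*px - sin(theta)*py + tx
= 0.515*1.3 - 0.8572*3.8 + 1.0
= -1.5877


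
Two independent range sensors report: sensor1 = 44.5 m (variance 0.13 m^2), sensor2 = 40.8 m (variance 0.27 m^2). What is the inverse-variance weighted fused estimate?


w1 = (1/var1) / (1/var1 + 1/var2)
   = 7.6923 / (7.6923 + 3.7037) = 0.675
w2 = 1 - w1 = 0.325
fused = w1*s1 + w2*s2 = 30.0375 + 13.26
= 43.2975 m


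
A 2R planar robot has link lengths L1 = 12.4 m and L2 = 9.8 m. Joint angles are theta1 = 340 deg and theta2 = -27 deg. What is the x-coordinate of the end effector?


Convert angles to radians: theta1 = 5.9341, theta2 = -0.4712
x = L1*cos(theta1) + L2*cos(theta1+theta2)
x = 11.6522 + 6.6836
x = 18.3358


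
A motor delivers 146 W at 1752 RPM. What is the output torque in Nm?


omega = 1752 * 2*pi/60 = 183.469 rad/s
tau = P / omega = 146 / 183.469
= 0.7958 Nm


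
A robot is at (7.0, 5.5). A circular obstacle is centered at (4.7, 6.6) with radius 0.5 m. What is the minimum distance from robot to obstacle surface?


center_dist = sqrt((7.0-4.7)^2 + (5.5-6.6)^2)
= sqrt(5.29 + 1.21)
= 2.5495
min_dist = center_dist - radius = 2.5495 - 0.5 = 2.0495 m


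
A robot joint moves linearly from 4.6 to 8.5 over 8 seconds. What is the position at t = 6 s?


s = t/T = 6/8 = 0.75
p(t) = p0 + (pf-p0)*s
= 4.6 + (8.5 - 4.6) * 0.75
= 7.525


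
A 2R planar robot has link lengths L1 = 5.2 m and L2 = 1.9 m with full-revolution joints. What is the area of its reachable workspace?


r_max = L1 + L2 = 7.1 m
r_min = |L1 - L2| = 3.3 m
Area = pi*(r_max^2 - r_min^2)
= pi*(50.41 - 10.89)
= pi * 39.52
= 124.1557 m^2


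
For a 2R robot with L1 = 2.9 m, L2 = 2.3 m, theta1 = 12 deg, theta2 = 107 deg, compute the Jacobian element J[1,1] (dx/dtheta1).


J[1,1] = -L1*sin(t1) - L2*sin(t1+t2)
= -2.9*sin(12) - 2.3*sin(119)
= -2.6146


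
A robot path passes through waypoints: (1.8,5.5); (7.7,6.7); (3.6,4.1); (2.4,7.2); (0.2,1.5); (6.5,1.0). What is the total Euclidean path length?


Segment lengths:
  seg1 = sqrt((5.9)^2 + (1.2)^2) = 6.0208
  seg2 = sqrt((-4.1)^2 + (-2.6)^2) = 4.8549
  seg3 = sqrt((-1.2)^2 + (3.1)^2) = 3.3242
  seg4 = sqrt((-2.2)^2 + (-5.7)^2) = 6.1098
  seg5 = sqrt((6.3)^2 + (-0.5)^2) = 6.3198
Total = 26.6295


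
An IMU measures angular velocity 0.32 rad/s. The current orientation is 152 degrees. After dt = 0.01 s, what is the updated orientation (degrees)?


delta_theta = w * dt = 0.32 * 0.01 = 0.0032 rad
= 0.1833 deg
theta_new = 152 + 0.1833 = 152.1833 deg


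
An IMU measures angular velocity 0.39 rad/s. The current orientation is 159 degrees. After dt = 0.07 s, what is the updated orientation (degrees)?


delta_theta = w * dt = 0.39 * 0.07 = 0.0273 rad
= 1.5642 deg
theta_new = 159 + 1.5642 = 160.5642 deg


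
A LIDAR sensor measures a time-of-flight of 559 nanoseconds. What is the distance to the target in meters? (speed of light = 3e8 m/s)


tof = 559 ns = 5.59e-07 s
dist = c * tof / 2
= 3e8 * 5.59e-07 / 2
= 83.85 m


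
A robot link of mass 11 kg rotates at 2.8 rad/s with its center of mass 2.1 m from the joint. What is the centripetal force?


F = m * omega^2 * r
= 11 * 2.8^2 * 2.1
= 11 * 7.84 * 2.1
= 181.104 N


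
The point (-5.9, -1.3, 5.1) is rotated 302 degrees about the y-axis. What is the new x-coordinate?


Rotation about y-axis: x' = x*cos(theta) + z*sin(theta)
= -5.9 * 0.5299 + 5.1 * -0.848
= -7.4516


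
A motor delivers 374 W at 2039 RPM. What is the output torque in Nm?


omega = 2039 * 2*pi/60 = 213.5236 rad/s
tau = P / omega = 374 / 213.5236
= 1.7516 Nm


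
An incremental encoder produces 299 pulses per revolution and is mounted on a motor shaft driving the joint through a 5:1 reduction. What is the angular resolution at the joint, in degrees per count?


counts per rev = 299
effective counts at joint = 299 * 5 = 1495
resolution = 360 / 1495
= 0.2408 deg/count


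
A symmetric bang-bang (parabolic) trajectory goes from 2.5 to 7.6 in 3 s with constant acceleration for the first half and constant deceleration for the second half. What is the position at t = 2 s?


Symmetric rest-to-rest: each phase covers (pf-p0)/2 in time T/2. 0.5*a*(T/2)^2 = (pf-p0)/2 => a = 4*(pf-p0)/T^2
a = 4*(7.6-2.5)/3^2 = 2.2667
t = 2 is in the deceleration phase (t > T/2).
p = pf - 0.5*a*(T-t)^2 = 7.6 - 0.5*2.2667*1^2
= 6.4667


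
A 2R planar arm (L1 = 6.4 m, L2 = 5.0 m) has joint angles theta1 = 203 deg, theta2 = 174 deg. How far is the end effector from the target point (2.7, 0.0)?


End effector via forward kinematics:
x = L1*cos(t1) + L2*cos(t1+t2) = -1.1097
y = L1*sin(t1) + L2*sin(t1+t2) = -1.0388
Distance to target:
d = sqrt((2.7 - -1.1097)^2 + (0.0 - -1.0388)^2)
= sqrt(14.5139 + 1.0791)
= 3.9488 m


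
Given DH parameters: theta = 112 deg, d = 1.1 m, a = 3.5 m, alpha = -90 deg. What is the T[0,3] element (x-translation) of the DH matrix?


T[0,3] = a * cos(theta)
= 3.5 * cos(112 deg)
= 3.5 * -0.3746
= -1.3111


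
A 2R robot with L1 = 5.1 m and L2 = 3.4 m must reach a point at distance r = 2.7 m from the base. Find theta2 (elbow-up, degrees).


cos(theta2) = (r^2 - L1^2 - L2^2) / (2*L1*L2)
cos(theta2) = (7.29 - 26.01 - 11.56) / 34.68
cos(theta2) = -0.873126
theta2 = 150.8239 degrees


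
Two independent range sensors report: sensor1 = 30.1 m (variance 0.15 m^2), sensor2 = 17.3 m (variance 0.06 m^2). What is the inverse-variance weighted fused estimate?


w1 = (1/var1) / (1/var1 + 1/var2)
   = 6.6667 / (6.6667 + 16.6667) = 0.2857
w2 = 1 - w1 = 0.7143
fused = w1*s1 + w2*s2 = 8.6 + 12.3571
= 20.9571 m


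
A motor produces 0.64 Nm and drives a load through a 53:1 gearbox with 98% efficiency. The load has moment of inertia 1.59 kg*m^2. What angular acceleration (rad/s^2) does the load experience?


tau_out = tau_motor * N * eta
= 0.64 * 53 * 0.98 = 33.2416 Nm
alpha = tau_out / I = 33.2416 / 1.59
= 20.9067 rad/s^2


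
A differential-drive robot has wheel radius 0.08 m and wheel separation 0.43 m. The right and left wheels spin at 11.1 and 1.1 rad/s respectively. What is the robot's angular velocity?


vR = r*wR = 0.08*11.1 = 0.888 m/s
vL = r*wL = 0.08*1.1 = 0.088 m/s
v = (vR+vL)/2 = 0.488 m/s
omega = (vR-vL)/L = 1.8605 rad/s
angular velocity = 1.8605 rad/s


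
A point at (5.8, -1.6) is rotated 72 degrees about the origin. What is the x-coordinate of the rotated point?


x' = x*cos(theta) - y*sin(theta)
cos(72 deg) = 0.309, sin(72 deg) = 0.9511
x' = 5.8 * 0.309 - -1.6 * 0.9511
= 1.7923 - -1.5217
= 3.314


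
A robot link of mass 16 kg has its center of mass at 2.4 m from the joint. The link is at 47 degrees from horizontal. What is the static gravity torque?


tau = m*g*L*cos(angle)
= 16 * 9.81 * 2.4 * cos(47 deg)
= 16 * 9.81 * 2.4 * 0.682
= 256.9115 Nm


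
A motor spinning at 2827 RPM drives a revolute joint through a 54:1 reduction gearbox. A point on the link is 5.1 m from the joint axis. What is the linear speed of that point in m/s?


omega_motor = 2827 * 2*pi/60 = 296.0427 rad/s
omega_joint = omega_motor / 54 = 5.4823 rad/s
v = omega_joint * r = 5.4823 * 5.1
= 27.9596 m/s


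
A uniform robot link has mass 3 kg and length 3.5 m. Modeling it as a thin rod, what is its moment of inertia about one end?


I = (1/3) * m * L^2
= (1/3) * 3 * 3.5^2
= 0.333333 * 3 * 12.25
= 12.25 kg*m^2


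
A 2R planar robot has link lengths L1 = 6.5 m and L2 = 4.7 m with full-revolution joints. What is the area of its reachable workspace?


r_max = L1 + L2 = 11.2 m
r_min = |L1 - L2| = 1.8 m
Area = pi*(r_max^2 - r_min^2)
= pi*(125.44 - 3.24)
= pi * 122.2
= 383.9026 m^2


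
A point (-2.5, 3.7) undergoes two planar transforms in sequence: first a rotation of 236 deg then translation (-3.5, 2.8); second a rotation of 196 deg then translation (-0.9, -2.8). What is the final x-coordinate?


After transform 1:
x1 = cos(236)*-2.5 - sin(236)*3.7 + -3.5 = 0.9654
y1 = sin(236)*-2.5 + cos(236)*3.7 + 2.8 = 2.8036
After transform 2:
x2 = cos(196)*0.9654 - sin(196)*2.8036 + -0.9
= -1.0553


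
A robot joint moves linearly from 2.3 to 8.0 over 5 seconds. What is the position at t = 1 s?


s = t/T = 1/5 = 0.2
p(t) = p0 + (pf-p0)*s
= 2.3 + (8.0 - 2.3) * 0.2
= 3.44


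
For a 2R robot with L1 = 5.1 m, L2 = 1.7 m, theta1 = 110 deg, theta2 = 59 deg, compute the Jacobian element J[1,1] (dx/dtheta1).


J[1,1] = -L1*sin(t1) - L2*sin(t1+t2)
= -5.1*sin(110) - 1.7*sin(169)
= -5.1168


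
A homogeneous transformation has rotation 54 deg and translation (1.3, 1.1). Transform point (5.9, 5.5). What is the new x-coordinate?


x' = cos(theta)*px - sin(theta)*py + tx
= 0.5878*5.9 - 0.809*5.5 + 1.3
= 0.3183


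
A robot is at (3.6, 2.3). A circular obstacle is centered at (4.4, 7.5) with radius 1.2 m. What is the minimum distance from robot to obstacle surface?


center_dist = sqrt((3.6-4.4)^2 + (2.3-7.5)^2)
= sqrt(0.64 + 27.04)
= 5.2612
min_dist = center_dist - radius = 5.2612 - 1.2 = 4.0612 m


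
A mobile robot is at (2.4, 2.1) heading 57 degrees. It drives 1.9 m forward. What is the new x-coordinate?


x_new = x0 + d*cos(theta)
= 2.4 + 1.9*cos(57)
= 2.4 + 1.0348
= 3.4348


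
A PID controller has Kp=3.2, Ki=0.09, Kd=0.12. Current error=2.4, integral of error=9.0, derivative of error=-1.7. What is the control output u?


u = Kp*e + Ki*int(e) + Kd*de/dt
= 3.2*2.4 + 0.09*9.0 + 0.12*(-1.7)
= 7.68 + 0.81 + -0.204
= 8.286


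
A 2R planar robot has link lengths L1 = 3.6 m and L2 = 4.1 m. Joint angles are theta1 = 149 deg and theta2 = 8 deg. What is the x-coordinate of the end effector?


Convert angles to radians: theta1 = 2.6005, theta2 = 0.1396
x = L1*cos(theta1) + L2*cos(theta1+theta2)
x = -3.0858 + -3.7741
x = -6.8599


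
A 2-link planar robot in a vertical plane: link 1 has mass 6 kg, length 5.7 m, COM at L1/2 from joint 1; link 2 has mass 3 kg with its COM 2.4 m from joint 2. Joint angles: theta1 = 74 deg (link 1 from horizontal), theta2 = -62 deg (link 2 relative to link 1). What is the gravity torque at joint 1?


Horizontal distance from joint 1 to link-1 COM:
  x_c1 = (L1/2)*cos(t1) = 2.85 * 0.2756 = 0.7856 m
Horizontal distance from joint 1 to link-2 COM:
  x_c2 = L1*cos(t1) + Lc2*cos(t1+t2)
       = 5.7*0.2756 + 2.4*0.9781 = 3.9187 m
tau1 = m1*g*x_c1 + m2*g*x_c2
     = 6*9.81*0.7856 + 3*9.81*3.9187
     = 46.2384 + 115.327
     = 161.5654 Nm


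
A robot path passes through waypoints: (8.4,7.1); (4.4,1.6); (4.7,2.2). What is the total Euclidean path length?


Segment lengths:
  seg1 = sqrt((-4.0)^2 + (-5.5)^2) = 6.8007
  seg2 = sqrt((0.3)^2 + (0.6)^2) = 0.6708
Total = 7.4716


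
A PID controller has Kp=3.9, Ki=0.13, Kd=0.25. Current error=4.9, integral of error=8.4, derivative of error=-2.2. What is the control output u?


u = Kp*e + Ki*int(e) + Kd*de/dt
= 3.9*4.9 + 0.13*8.4 + 0.25*(-2.2)
= 19.11 + 1.092 + -0.55
= 19.652


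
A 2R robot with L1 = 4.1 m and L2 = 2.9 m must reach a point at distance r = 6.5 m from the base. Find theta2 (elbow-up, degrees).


cos(theta2) = (r^2 - L1^2 - L2^2) / (2*L1*L2)
cos(theta2) = (42.25 - 16.81 - 8.41) / 23.78
cos(theta2) = 0.716148
theta2 = 44.2626 degrees


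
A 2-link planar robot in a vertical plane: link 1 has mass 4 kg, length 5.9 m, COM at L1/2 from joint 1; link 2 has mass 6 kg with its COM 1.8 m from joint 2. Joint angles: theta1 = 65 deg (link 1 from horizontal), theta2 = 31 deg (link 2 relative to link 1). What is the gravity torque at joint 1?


Horizontal distance from joint 1 to link-1 COM:
  x_c1 = (L1/2)*cos(t1) = 2.95 * 0.4226 = 1.2467 m
Horizontal distance from joint 1 to link-2 COM:
  x_c2 = L1*cos(t1) + Lc2*cos(t1+t2)
       = 5.9*0.4226 + 1.8*-0.1045 = 2.3053 m
tau1 = m1*g*x_c1 + m2*g*x_c2
     = 4*9.81*1.2467 + 6*9.81*2.3053
     = 48.9214 + 135.6898
     = 184.6112 Nm


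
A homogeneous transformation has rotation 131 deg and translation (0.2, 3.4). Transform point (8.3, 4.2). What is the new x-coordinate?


x' = cos(theta)*px - sin(theta)*py + tx
= -0.6561*8.3 - 0.7547*4.2 + 0.2
= -8.4151


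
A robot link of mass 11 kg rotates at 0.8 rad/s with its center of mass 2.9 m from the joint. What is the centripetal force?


F = m * omega^2 * r
= 11 * 0.8^2 * 2.9
= 11 * 0.64 * 2.9
= 20.416 N


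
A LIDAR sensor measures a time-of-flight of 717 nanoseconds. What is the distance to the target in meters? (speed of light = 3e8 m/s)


tof = 717 ns = 7.17e-07 s
dist = c * tof / 2
= 3e8 * 7.17e-07 / 2
= 107.55 m


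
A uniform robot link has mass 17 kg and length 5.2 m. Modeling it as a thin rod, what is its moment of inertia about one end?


I = (1/3) * m * L^2
= (1/3) * 17 * 5.2^2
= 0.333333 * 17 * 27.04
= 153.2267 kg*m^2


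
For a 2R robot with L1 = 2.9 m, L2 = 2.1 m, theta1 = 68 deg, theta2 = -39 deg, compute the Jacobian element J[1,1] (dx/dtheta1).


J[1,1] = -L1*sin(t1) - L2*sin(t1+t2)
= -2.9*sin(68) - 2.1*sin(29)
= -3.7069


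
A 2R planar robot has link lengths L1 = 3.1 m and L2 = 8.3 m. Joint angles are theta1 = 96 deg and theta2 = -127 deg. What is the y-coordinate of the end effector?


Convert angles to radians: theta1 = 1.6755, theta2 = -2.2166
y = L1*sin(theta1) + L2*sin(theta1+theta2)
y = 3.083 + -4.2748
y = -1.1918


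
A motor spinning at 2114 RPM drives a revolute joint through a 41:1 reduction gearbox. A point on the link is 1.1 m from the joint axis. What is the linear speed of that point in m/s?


omega_motor = 2114 * 2*pi/60 = 221.3776 rad/s
omega_joint = omega_motor / 41 = 5.3995 rad/s
v = omega_joint * r = 5.3995 * 1.1
= 5.9394 m/s


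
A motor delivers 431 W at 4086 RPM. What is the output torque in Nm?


omega = 4086 * 2*pi/60 = 427.8849 rad/s
tau = P / omega = 431 / 427.8849
= 1.0073 Nm


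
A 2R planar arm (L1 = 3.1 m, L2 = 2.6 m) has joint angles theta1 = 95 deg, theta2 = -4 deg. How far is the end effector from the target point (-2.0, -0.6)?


End effector via forward kinematics:
x = L1*cos(t1) + L2*cos(t1+t2) = -0.3156
y = L1*sin(t1) + L2*sin(t1+t2) = 5.6878
Distance to target:
d = sqrt((-2.0 - -0.3156)^2 + (-0.6 - 5.6878)^2)
= sqrt(2.8373 + 39.5365)
= 6.5095 m


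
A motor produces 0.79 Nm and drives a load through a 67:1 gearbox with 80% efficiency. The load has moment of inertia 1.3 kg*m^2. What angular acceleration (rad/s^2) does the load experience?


tau_out = tau_motor * N * eta
= 0.79 * 67 * 0.8 = 42.344 Nm
alpha = tau_out / I = 42.344 / 1.3
= 32.5723 rad/s^2


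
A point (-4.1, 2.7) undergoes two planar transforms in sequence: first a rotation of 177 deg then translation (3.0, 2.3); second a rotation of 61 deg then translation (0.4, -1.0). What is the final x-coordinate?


After transform 1:
x1 = cos(177)*-4.1 - sin(177)*2.7 + 3.0 = 6.9531
y1 = sin(177)*-4.1 + cos(177)*2.7 + 2.3 = -0.6109
After transform 2:
x2 = cos(61)*6.9531 - sin(61)*-0.6109 + 0.4
= 4.3052


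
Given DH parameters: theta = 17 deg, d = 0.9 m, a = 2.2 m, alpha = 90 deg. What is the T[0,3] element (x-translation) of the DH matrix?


T[0,3] = a * cos(theta)
= 2.2 * cos(17 deg)
= 2.2 * 0.9563
= 2.1039


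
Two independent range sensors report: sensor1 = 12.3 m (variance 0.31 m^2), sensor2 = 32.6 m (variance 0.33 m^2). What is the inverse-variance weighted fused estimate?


w1 = (1/var1) / (1/var1 + 1/var2)
   = 3.2258 / (3.2258 + 3.0303) = 0.5156
w2 = 1 - w1 = 0.4844
fused = w1*s1 + w2*s2 = 6.3422 + 15.7906
= 22.1328 m


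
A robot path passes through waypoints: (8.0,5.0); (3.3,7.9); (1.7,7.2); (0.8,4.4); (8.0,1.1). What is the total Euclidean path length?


Segment lengths:
  seg1 = sqrt((-4.7)^2 + (2.9)^2) = 5.5227
  seg2 = sqrt((-1.6)^2 + (-0.7)^2) = 1.7464
  seg3 = sqrt((-0.9)^2 + (-2.8)^2) = 2.9411
  seg4 = sqrt((7.2)^2 + (-3.3)^2) = 7.9202
Total = 18.1304


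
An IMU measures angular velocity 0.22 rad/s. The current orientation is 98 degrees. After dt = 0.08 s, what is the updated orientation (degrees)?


delta_theta = w * dt = 0.22 * 0.08 = 0.0176 rad
= 1.0084 deg
theta_new = 98 + 1.0084 = 99.0084 deg


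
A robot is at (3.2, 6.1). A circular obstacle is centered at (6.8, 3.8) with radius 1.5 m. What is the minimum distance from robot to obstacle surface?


center_dist = sqrt((3.2-6.8)^2 + (6.1-3.8)^2)
= sqrt(12.96 + 5.29)
= 4.272
min_dist = center_dist - radius = 4.272 - 1.5 = 2.772 m


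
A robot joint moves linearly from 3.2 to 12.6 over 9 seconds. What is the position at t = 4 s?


s = t/T = 4/9 = 0.4444
p(t) = p0 + (pf-p0)*s
= 3.2 + (12.6 - 3.2) * 0.4444
= 7.3778


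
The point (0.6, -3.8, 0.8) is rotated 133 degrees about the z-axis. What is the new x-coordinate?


Rotation about z-axis: x' = x*cos(theta) - y*sin(theta)
= 0.6 * -0.682 - -3.8 * 0.7314
= 2.3699


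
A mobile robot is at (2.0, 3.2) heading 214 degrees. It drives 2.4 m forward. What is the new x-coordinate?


x_new = x0 + d*cos(theta)
= 2.0 + 2.4*cos(214)
= 2.0 + -1.9897
= 0.0103


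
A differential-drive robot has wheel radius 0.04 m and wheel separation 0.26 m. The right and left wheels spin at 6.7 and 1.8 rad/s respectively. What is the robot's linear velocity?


vR = r*wR = 0.04*6.7 = 0.268 m/s
vL = r*wL = 0.04*1.8 = 0.072 m/s
v = (vR+vL)/2 = 0.17 m/s
omega = (vR-vL)/L = 0.7538 rad/s
linear velocity = 0.17 m/s


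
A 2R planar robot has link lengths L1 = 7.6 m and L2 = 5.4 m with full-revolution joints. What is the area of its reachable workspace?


r_max = L1 + L2 = 13.0 m
r_min = |L1 - L2| = 2.2 m
Area = pi*(r_max^2 - r_min^2)
= pi*(169.0 - 4.84)
= pi * 164.16
= 515.7239 m^2


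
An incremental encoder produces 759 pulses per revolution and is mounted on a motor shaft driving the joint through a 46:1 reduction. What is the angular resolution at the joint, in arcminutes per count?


counts per rev = 759
effective counts at joint = 759 * 46 = 34914
resolution = 360*60 / 34914
= 0.6187 arcmin/count


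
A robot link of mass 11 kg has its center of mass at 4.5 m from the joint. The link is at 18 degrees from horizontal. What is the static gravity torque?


tau = m*g*L*cos(angle)
= 11 * 9.81 * 4.5 * cos(18 deg)
= 11 * 9.81 * 4.5 * 0.9511
= 461.8283 Nm


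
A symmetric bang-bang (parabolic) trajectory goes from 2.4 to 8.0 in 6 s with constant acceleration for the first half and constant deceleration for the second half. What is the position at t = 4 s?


Symmetric rest-to-rest: each phase covers (pf-p0)/2 in time T/2. 0.5*a*(T/2)^2 = (pf-p0)/2 => a = 4*(pf-p0)/T^2
a = 4*(8.0-2.4)/6^2 = 0.6222
t = 4 is in the deceleration phase (t > T/2).
p = pf - 0.5*a*(T-t)^2 = 8.0 - 0.5*0.6222*2^2
= 6.7556


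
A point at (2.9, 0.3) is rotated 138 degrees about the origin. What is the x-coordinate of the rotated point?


x' = x*cos(theta) - y*sin(theta)
cos(138 deg) = -0.7431, sin(138 deg) = 0.6691
x' = 2.9 * -0.7431 - 0.3 * 0.6691
= -2.1551 - 0.2007
= -2.3559


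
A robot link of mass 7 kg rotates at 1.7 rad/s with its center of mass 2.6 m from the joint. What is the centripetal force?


F = m * omega^2 * r
= 7 * 1.7^2 * 2.6
= 7 * 2.89 * 2.6
= 52.598 N


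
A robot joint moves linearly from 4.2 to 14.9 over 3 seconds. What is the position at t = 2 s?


s = t/T = 2/3 = 0.6667
p(t) = p0 + (pf-p0)*s
= 4.2 + (14.9 - 4.2) * 0.6667
= 11.3333


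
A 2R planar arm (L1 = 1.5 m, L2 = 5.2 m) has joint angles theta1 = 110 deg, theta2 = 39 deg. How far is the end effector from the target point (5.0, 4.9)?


End effector via forward kinematics:
x = L1*cos(t1) + L2*cos(t1+t2) = -4.9703
y = L1*sin(t1) + L2*sin(t1+t2) = 4.0877
Distance to target:
d = sqrt((5.0 - -4.9703)^2 + (4.9 - 4.0877)^2)
= sqrt(99.4069 + 0.6598)
= 10.0033 m


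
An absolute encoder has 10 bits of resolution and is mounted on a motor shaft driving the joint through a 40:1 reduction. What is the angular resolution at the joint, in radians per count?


counts = 2^10 = 1024
effective counts at joint = 1024 * 40 = 40960
resolution = 2*pi / 40960
= 1.5340e-04 rad/count


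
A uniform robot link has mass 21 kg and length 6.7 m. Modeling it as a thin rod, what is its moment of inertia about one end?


I = (1/3) * m * L^2
= (1/3) * 21 * 6.7^2
= 0.333333 * 21 * 44.89
= 314.23 kg*m^2


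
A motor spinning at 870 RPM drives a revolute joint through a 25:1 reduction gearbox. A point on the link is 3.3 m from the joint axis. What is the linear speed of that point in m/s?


omega_motor = 870 * 2*pi/60 = 91.1062 rad/s
omega_joint = omega_motor / 25 = 3.6442 rad/s
v = omega_joint * r = 3.6442 * 3.3
= 12.026 m/s


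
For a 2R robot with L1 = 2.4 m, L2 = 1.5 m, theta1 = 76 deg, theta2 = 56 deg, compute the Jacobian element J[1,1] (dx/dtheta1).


J[1,1] = -L1*sin(t1) - L2*sin(t1+t2)
= -2.4*sin(76) - 1.5*sin(132)
= -3.4434


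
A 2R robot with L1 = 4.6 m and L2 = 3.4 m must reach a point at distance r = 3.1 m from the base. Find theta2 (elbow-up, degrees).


cos(theta2) = (r^2 - L1^2 - L2^2) / (2*L1*L2)
cos(theta2) = (9.61 - 21.16 - 11.56) / 31.28
cos(theta2) = -0.738811
theta2 = 137.6302 degrees


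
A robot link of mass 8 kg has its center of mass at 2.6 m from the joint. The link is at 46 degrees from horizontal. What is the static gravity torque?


tau = m*g*L*cos(angle)
= 8 * 9.81 * 2.6 * cos(46 deg)
= 8 * 9.81 * 2.6 * 0.6947
= 141.7437 Nm


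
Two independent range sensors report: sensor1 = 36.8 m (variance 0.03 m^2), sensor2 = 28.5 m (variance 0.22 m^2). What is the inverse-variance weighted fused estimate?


w1 = (1/var1) / (1/var1 + 1/var2)
   = 33.3333 / (33.3333 + 4.5455) = 0.88
w2 = 1 - w1 = 0.12
fused = w1*s1 + w2*s2 = 32.384 + 3.42
= 35.804 m


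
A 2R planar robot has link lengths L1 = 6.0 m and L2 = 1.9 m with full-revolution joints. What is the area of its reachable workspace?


r_max = L1 + L2 = 7.9 m
r_min = |L1 - L2| = 4.1 m
Area = pi*(r_max^2 - r_min^2)
= pi*(62.41 - 16.81)
= pi * 45.6
= 143.2566 m^2


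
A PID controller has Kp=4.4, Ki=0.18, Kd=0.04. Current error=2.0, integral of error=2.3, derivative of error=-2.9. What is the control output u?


u = Kp*e + Ki*int(e) + Kd*de/dt
= 4.4*2.0 + 0.18*2.3 + 0.04*(-2.9)
= 8.8 + 0.414 + -0.116
= 9.098


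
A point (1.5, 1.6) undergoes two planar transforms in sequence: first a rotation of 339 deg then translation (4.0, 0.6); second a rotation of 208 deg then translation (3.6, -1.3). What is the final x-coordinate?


After transform 1:
x1 = cos(339)*1.5 - sin(339)*1.6 + 4.0 = 5.9738
y1 = sin(339)*1.5 + cos(339)*1.6 + 0.6 = 1.5562
After transform 2:
x2 = cos(208)*5.9738 - sin(208)*1.5562 + 3.6
= -0.9439


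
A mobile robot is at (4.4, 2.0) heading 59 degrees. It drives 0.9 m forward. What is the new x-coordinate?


x_new = x0 + d*cos(theta)
= 4.4 + 0.9*cos(59)
= 4.4 + 0.4635
= 4.8635


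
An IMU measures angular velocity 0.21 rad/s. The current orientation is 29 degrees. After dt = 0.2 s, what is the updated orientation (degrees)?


delta_theta = w * dt = 0.21 * 0.2 = 0.042 rad
= 2.4064 deg
theta_new = 29 + 2.4064 = 31.4064 deg


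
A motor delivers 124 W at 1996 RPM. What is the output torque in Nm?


omega = 1996 * 2*pi/60 = 209.0206 rad/s
tau = P / omega = 124 / 209.0206
= 0.5932 Nm


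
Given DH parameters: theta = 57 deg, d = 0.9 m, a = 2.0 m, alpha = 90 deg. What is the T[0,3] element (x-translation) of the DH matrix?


T[0,3] = a * cos(theta)
= 2.0 * cos(57 deg)
= 2.0 * 0.5446
= 1.0893


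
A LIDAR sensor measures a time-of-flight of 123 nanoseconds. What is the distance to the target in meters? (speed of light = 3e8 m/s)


tof = 123 ns = 1.23e-07 s
dist = c * tof / 2
= 3e8 * 1.23e-07 / 2
= 18.45 m


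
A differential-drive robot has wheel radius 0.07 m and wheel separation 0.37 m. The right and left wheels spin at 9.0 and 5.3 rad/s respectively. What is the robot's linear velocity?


vR = r*wR = 0.07*9.0 = 0.63 m/s
vL = r*wL = 0.07*5.3 = 0.371 m/s
v = (vR+vL)/2 = 0.5005 m/s
omega = (vR-vL)/L = 0.7 rad/s
linear velocity = 0.5005 m/s


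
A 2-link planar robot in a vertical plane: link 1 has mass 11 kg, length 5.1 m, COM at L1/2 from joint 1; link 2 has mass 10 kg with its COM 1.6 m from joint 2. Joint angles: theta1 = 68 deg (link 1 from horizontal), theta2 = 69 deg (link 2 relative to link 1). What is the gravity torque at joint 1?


Horizontal distance from joint 1 to link-1 COM:
  x_c1 = (L1/2)*cos(t1) = 2.55 * 0.3746 = 0.9552 m
Horizontal distance from joint 1 to link-2 COM:
  x_c2 = L1*cos(t1) + Lc2*cos(t1+t2)
       = 5.1*0.3746 + 1.6*-0.7314 = 0.7403 m
tau1 = m1*g*x_c1 + m2*g*x_c2
     = 11*9.81*0.9552 + 10*9.81*0.7403
     = 103.0807 + 72.6261
     = 175.7068 Nm


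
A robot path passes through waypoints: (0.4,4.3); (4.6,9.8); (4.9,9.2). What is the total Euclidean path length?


Segment lengths:
  seg1 = sqrt((4.2)^2 + (5.5)^2) = 6.9203
  seg2 = sqrt((0.3)^2 + (-0.6)^2) = 0.6708
Total = 7.5911


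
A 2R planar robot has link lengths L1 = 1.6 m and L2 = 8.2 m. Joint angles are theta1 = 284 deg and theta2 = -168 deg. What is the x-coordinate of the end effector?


Convert angles to radians: theta1 = 4.9567, theta2 = -2.9322
x = L1*cos(theta1) + L2*cos(theta1+theta2)
x = 0.3871 + -3.5946
x = -3.2076


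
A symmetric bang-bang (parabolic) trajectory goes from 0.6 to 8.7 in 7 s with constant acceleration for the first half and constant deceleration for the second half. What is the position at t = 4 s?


Symmetric rest-to-rest: each phase covers (pf-p0)/2 in time T/2. 0.5*a*(T/2)^2 = (pf-p0)/2 => a = 4*(pf-p0)/T^2
a = 4*(8.7-0.6)/7^2 = 0.6612
t = 4 is in the deceleration phase (t > T/2).
p = pf - 0.5*a*(T-t)^2 = 8.7 - 0.5*0.6612*3^2
= 5.7245


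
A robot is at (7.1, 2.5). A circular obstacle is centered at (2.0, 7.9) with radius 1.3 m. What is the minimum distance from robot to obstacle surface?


center_dist = sqrt((7.1-2.0)^2 + (2.5-7.9)^2)
= sqrt(26.01 + 29.16)
= 7.4277
min_dist = center_dist - radius = 7.4277 - 1.3 = 6.1277 m


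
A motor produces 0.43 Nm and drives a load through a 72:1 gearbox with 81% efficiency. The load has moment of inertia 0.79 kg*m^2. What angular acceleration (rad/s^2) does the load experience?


tau_out = tau_motor * N * eta
= 0.43 * 72 * 0.81 = 25.0776 Nm
alpha = tau_out / I = 25.0776 / 0.79
= 31.7438 rad/s^2


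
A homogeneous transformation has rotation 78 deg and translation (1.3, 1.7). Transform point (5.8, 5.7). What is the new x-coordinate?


x' = cos(theta)*px - sin(theta)*py + tx
= 0.2079*5.8 - 0.9781*5.7 + 1.3
= -3.0696


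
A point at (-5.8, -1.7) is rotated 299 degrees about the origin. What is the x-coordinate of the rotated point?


x' = x*cos(theta) - y*sin(theta)
cos(299 deg) = 0.4848, sin(299 deg) = -0.8746
x' = -5.8 * 0.4848 - -1.7 * -0.8746
= -2.8119 - 1.4869
= -4.2987


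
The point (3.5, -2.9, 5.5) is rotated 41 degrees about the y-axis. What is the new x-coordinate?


Rotation about y-axis: x' = x*cos(theta) + z*sin(theta)
= 3.5 * 0.7547 + 5.5 * 0.6561
= 6.2498


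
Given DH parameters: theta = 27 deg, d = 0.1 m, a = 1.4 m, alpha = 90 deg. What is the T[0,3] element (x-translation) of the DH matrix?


T[0,3] = a * cos(theta)
= 1.4 * cos(27 deg)
= 1.4 * 0.891
= 1.2474


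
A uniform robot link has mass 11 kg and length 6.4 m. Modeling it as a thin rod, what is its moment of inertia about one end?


I = (1/3) * m * L^2
= (1/3) * 11 * 6.4^2
= 0.333333 * 11 * 40.96
= 150.1867 kg*m^2


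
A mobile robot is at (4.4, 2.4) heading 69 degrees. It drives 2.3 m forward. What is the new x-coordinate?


x_new = x0 + d*cos(theta)
= 4.4 + 2.3*cos(69)
= 4.4 + 0.8242
= 5.2242


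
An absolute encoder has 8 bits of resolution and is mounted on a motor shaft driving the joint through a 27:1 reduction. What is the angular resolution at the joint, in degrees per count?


counts = 2^8 = 256
effective counts at joint = 256 * 27 = 6912
resolution = 360 / 6912
= 0.0521 deg/count


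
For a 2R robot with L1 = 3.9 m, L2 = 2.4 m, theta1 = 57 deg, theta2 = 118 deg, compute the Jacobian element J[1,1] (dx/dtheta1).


J[1,1] = -L1*sin(t1) - L2*sin(t1+t2)
= -3.9*sin(57) - 2.4*sin(175)
= -3.48


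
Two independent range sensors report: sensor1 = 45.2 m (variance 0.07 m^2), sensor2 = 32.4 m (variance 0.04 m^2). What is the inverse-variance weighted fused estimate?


w1 = (1/var1) / (1/var1 + 1/var2)
   = 14.2857 / (14.2857 + 25.0) = 0.3636
w2 = 1 - w1 = 0.6364
fused = w1*s1 + w2*s2 = 16.4364 + 20.6182
= 37.0545 m


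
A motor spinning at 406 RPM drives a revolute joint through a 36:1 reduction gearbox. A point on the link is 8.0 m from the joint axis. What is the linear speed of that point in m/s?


omega_motor = 406 * 2*pi/60 = 42.5162 rad/s
omega_joint = omega_motor / 36 = 1.181 rad/s
v = omega_joint * r = 1.181 * 8.0
= 9.448 m/s


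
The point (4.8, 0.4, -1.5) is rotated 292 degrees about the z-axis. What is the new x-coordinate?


Rotation about z-axis: x' = x*cos(theta) - y*sin(theta)
= 4.8 * 0.3746 - 0.4 * -0.9272
= 2.169


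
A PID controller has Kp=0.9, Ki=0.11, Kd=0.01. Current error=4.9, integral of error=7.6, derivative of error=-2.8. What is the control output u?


u = Kp*e + Ki*int(e) + Kd*de/dt
= 0.9*4.9 + 0.11*7.6 + 0.01*(-2.8)
= 4.41 + 0.836 + -0.028
= 5.218


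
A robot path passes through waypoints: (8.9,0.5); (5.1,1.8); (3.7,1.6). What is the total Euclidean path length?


Segment lengths:
  seg1 = sqrt((-3.8)^2 + (1.3)^2) = 4.0162
  seg2 = sqrt((-1.4)^2 + (-0.2)^2) = 1.4142
Total = 5.4304


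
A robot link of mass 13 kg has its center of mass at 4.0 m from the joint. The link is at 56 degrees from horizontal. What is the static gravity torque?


tau = m*g*L*cos(angle)
= 13 * 9.81 * 4.0 * cos(56 deg)
= 13 * 9.81 * 4.0 * 0.5592
= 285.2555 Nm


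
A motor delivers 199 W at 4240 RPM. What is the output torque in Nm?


omega = 4240 * 2*pi/60 = 444.0118 rad/s
tau = P / omega = 199 / 444.0118
= 0.4482 Nm


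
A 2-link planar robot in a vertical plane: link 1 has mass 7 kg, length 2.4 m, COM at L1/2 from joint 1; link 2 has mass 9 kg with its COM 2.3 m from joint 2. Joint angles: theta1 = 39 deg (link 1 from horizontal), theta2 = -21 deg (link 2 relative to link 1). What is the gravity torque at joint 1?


Horizontal distance from joint 1 to link-1 COM:
  x_c1 = (L1/2)*cos(t1) = 1.2 * 0.7771 = 0.9326 m
Horizontal distance from joint 1 to link-2 COM:
  x_c2 = L1*cos(t1) + Lc2*cos(t1+t2)
       = 2.4*0.7771 + 2.3*0.9511 = 4.0526 m
tau1 = m1*g*x_c1 + m2*g*x_c2
     = 7*9.81*0.9326 + 9*9.81*4.0526
     = 64.0399 + 357.8023
     = 421.8423 Nm


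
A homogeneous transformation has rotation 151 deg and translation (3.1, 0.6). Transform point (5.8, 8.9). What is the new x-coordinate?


x' = cos(theta)*px - sin(theta)*py + tx
= -0.8746*5.8 - 0.4848*8.9 + 3.1
= -6.2876


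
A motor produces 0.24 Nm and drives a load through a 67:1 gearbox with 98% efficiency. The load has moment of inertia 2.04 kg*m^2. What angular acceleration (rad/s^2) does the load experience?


tau_out = tau_motor * N * eta
= 0.24 * 67 * 0.98 = 15.7584 Nm
alpha = tau_out / I = 15.7584 / 2.04
= 7.7247 rad/s^2


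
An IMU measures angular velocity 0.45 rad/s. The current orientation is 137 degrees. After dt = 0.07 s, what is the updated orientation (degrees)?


delta_theta = w * dt = 0.45 * 0.07 = 0.0315 rad
= 1.8048 deg
theta_new = 137 + 1.8048 = 138.8048 deg


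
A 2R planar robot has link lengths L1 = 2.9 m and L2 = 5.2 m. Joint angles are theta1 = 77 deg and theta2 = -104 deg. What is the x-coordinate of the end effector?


Convert angles to radians: theta1 = 1.3439, theta2 = -1.8151
x = L1*cos(theta1) + L2*cos(theta1+theta2)
x = 0.6524 + 4.6332
x = 5.2856


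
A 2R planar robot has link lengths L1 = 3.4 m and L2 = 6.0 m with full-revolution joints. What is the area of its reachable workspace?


r_max = L1 + L2 = 9.4 m
r_min = |L1 - L2| = 2.6 m
Area = pi*(r_max^2 - r_min^2)
= pi*(88.36 - 6.76)
= pi * 81.6
= 256.354 m^2


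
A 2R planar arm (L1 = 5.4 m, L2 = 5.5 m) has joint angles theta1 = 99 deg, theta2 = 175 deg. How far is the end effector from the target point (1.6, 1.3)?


End effector via forward kinematics:
x = L1*cos(t1) + L2*cos(t1+t2) = -0.4611
y = L1*sin(t1) + L2*sin(t1+t2) = -0.1531
Distance to target:
d = sqrt((1.6 - -0.4611)^2 + (1.3 - -0.1531)^2)
= sqrt(4.2481 + 2.1115)
= 2.5218 m


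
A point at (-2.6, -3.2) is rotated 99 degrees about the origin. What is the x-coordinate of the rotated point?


x' = x*cos(theta) - y*sin(theta)
cos(99 deg) = -0.1564, sin(99 deg) = 0.9877
x' = -2.6 * -0.1564 - -3.2 * 0.9877
= 0.4067 - -3.1606
= 3.5673
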